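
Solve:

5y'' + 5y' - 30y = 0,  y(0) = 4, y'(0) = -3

General solution: y = C₁e^(2x) + C₂e^(-3x)
Applying ICs: C₁ = 9/5, C₂ = 11/5
Particular solution: y = (9/5)e^(2x) + (11/5)e^(-3x)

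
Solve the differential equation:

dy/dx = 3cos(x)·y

Separating variables and integrating:
ln|y| = 3sin(x) + C

General solution: y = Ce^(3sin(x))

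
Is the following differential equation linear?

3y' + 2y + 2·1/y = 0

No. Nonlinear (1/y term)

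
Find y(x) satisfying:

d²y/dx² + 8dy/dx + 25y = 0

Characteristic equation: r² + 8r + 25 = 0
Roots: r = -4 ± 3i (complex conjugates)
General solution: y = e^(-4x)(C₁cos(3x) + C₂sin(3x))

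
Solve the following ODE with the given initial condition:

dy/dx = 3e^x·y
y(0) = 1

General solution: y = Ce^(3e^x)
Applying IC y(0) = 1:
Particular solution: y = e^(3(e^x - 1))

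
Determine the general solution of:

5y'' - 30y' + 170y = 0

Characteristic equation: 5r² - 30r + 170 = 0
Divide by 5: r² - 6r + 34 = 0
Roots: r = 3 ± 5i (complex conjugates)
General solution: y = e^(3x)(C₁cos(5x) + C₂sin(5x))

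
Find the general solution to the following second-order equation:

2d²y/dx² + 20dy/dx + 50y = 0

Characteristic equation: 2r² + 20r + 50 = 0
Divide by 2: r² + 10r + 25 = 0
Factored: (r + 5)² = 0
Repeated root: r = -5
General solution: y = (C₁ + C₂x)e^(-5x)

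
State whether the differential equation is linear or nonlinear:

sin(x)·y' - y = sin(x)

Linear (y and its derivatives appear to the first power only, no products of y terms)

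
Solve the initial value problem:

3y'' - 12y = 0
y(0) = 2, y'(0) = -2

General solution: y = C₁e^(2x) + C₂e^(-2x)
Applying ICs: C₁ = 1/2, C₂ = 3/2
Particular solution: y = (1/2)e^(2x) + (3/2)e^(-2x)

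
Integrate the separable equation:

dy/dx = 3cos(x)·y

Separating variables and integrating:
ln|y| = 3sin(x) + C

General solution: y = Ce^(3sin(x))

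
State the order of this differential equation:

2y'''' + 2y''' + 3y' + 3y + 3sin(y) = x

The order is 4 (highest derivative is of order 4).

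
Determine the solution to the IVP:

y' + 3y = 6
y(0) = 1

General solution: y = 2 + Ce^(-3x)
Applying y(0) = 1: C = 1 - 2 = -1
Particular solution: y = 2 - e^(-3x)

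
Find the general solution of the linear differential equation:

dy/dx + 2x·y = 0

Using integrating factor method:

General solution: y = Ce^(-x^2)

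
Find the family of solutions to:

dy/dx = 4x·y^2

Separating variables and integrating:
-1/y = 2x^2 + C

General solution: y^-1 = -2x^2 + C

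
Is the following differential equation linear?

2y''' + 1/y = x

No. Nonlinear (1/y term)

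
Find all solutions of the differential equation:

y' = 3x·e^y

Separating variables and integrating:
-e^(-y) = 3x²/2 + C

General solution: y = -ln(C - 3x²/2)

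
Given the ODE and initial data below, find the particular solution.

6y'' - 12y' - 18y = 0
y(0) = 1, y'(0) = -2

General solution: y = C₁e^(3x) + C₂e^(-x)
Applying ICs: C₁ = -1/4, C₂ = 5/4
Particular solution: y = -(1/4)e^(3x) + (5/4)e^(-x)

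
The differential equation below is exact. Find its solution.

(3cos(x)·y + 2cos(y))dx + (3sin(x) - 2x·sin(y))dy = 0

Verify exactness: ∂M/∂y = ∂N/∂x ✓
Find F(x,y) such that ∂F/∂x = M, ∂F/∂y = N
Solution: 3sin(x)·y + 2x·cos(y) = C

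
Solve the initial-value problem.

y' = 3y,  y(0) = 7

General solution: y = Ce^(3x)
Applying IC y(0) = 7:
Particular solution: y = 7e^(3x)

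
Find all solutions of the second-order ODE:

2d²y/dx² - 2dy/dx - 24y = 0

Characteristic equation: 2r² - 2r - 24 = 0
Divide by 2: r² - r - 12 = 0
Roots: r = 4, -3 (distinct real)
General solution: y = C₁e^(4x) + C₂e^(-3x)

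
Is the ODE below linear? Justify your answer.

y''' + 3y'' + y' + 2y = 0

Yes. Linear (y and its derivatives appear to the first power only, no products of y terms)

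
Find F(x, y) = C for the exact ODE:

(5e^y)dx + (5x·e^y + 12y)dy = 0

Verify exactness: ∂M/∂y = ∂N/∂x ✓
Find F(x,y) such that ∂F/∂x = M, ∂F/∂y = N
Solution: 5x·e^y + 6y² = C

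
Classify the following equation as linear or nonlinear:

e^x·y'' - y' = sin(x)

Linear (y and its derivatives appear to the first power only, no products of y terms)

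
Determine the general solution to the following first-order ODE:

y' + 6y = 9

Using integrating factor method:

General solution: y = 3/2 + Ce^(-6x)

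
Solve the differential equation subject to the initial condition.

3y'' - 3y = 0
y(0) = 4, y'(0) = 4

General solution: y = C₁e^x + C₂e^(-x)
Applying ICs: C₁ = 4, C₂ = 0
Particular solution: y = 4e^x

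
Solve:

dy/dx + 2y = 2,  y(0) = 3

General solution: y = 1 + Ce^(-2x)
Applying y(0) = 3: C = 3 - 1 = 2
Particular solution: y = 1 + 2e^(-2x)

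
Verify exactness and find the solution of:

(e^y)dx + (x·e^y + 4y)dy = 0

Verify exactness: ∂M/∂y = ∂N/∂x ✓
Find F(x,y) such that ∂F/∂x = M, ∂F/∂y = N
Solution: x·e^y + 2y² = C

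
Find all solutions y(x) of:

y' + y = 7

Using integrating factor method:

General solution: y = 7 + Ce^(-x)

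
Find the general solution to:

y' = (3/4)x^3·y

Separating variables and integrating:
ln|y| = 3x^4/16 + C

General solution: y = Ce^(3x^4/16)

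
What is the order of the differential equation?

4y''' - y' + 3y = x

The order is 3 (highest derivative is of order 3).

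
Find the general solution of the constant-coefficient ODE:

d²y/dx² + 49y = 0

Characteristic equation: r² + 49 = 0
Roots: r = ±7i (complex conjugates)
General solution: y = C₁cos(7x) + C₂sin(7x)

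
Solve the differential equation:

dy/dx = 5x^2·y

Separating variables and integrating:
ln|y| = 5x^3/3 + C

General solution: y = Ce^(5x^3/3)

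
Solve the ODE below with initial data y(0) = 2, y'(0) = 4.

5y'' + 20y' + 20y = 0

General solution: y = (C₁ + C₂x)e^(-2x)
Repeated root r = -2
Applying ICs: C₁ = 2, C₂ = 8
Particular solution: y = (2 + 8x)e^(-2x)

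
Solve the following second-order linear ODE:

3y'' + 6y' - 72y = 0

Characteristic equation: 3r² + 6r - 72 = 0
Divide by 3: r² + 2r - 24 = 0
Roots: r = 4, -6 (distinct real)
General solution: y = C₁e^(4x) + C₂e^(-6x)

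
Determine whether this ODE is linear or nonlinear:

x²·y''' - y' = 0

Linear (y and its derivatives appear to the first power only, no products of y terms)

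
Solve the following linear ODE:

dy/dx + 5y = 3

Using integrating factor method:

General solution: y = 3/5 + Ce^(-5x)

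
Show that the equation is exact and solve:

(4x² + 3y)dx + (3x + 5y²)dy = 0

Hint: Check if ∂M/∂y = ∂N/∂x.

Verify exactness: ∂M/∂y = ∂N/∂x ✓
Find F(x,y) such that ∂F/∂x = M, ∂F/∂y = N
Solution: 4x³/3 + 3xy + 5y³/3 = C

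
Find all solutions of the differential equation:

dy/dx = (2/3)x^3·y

Separating variables and integrating:
ln|y| = x^4/6 + C

General solution: y = Ce^(x^4/6)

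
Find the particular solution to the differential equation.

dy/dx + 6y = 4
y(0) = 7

General solution: y = 2/3 + Ce^(-6x)
Applying y(0) = 7: C = 7 - 2/3 = 19/3
Particular solution: y = 2/3 + (19/3)e^(-6x)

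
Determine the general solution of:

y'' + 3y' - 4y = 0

Characteristic equation: r² + 3r - 4 = 0
Roots: r = 1, -4 (distinct real)
General solution: y = C₁e^x + C₂e^(-4x)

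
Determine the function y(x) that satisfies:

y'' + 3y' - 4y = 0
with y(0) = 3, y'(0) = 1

General solution: y = C₁e^x + C₂e^(-4x)
Applying ICs: C₁ = 13/5, C₂ = 2/5
Particular solution: y = (13/5)e^x + (2/5)e^(-4x)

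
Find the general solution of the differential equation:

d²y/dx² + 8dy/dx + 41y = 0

Characteristic equation: r² + 8r + 41 = 0
Roots: r = -4 ± 5i (complex conjugates)
General solution: y = e^(-4x)(C₁cos(5x) + C₂sin(5x))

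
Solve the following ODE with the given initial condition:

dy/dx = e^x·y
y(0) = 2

General solution: y = Ce^(e^x)
Applying IC y(0) = 2:
Particular solution: y = 2e^(e^x - 1)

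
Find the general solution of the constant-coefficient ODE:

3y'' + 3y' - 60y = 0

Characteristic equation: 3r² + 3r - 60 = 0
Divide by 3: r² + r - 20 = 0
Roots: r = 4, -5 (distinct real)
General solution: y = C₁e^(4x) + C₂e^(-5x)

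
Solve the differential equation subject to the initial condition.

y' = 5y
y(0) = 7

General solution: y = Ce^(5x)
Applying IC y(0) = 7:
Particular solution: y = 7e^(5x)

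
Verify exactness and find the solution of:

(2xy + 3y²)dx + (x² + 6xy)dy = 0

Verify exactness: ∂M/∂y = ∂N/∂x ✓
Find F(x,y) such that ∂F/∂x = M, ∂F/∂y = N
Solution: x²y + 3xy² = C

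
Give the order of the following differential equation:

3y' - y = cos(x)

The order is 1 (highest derivative is of order 1).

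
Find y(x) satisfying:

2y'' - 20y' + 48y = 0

Characteristic equation: 2r² - 20r + 48 = 0
Divide by 2: r² - 10r + 24 = 0
Roots: r = 4, 6 (distinct real)
General solution: y = C₁e^(4x) + C₂e^(6x)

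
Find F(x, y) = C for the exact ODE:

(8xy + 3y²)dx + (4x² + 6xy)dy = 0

Verify exactness: ∂M/∂y = ∂N/∂x ✓
Find F(x,y) such that ∂F/∂x = M, ∂F/∂y = N
Solution: 4x²y + 3xy² = C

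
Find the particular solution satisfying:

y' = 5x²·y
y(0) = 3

General solution: y = Ce^(5x³/3)
Applying IC y(0) = 3:
Particular solution: y = 3e^(5x³/3)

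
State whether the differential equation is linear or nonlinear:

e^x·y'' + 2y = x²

Linear (y and its derivatives appear to the first power only, no products of y terms)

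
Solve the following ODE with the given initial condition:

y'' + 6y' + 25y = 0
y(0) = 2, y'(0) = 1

General solution: y = e^(-3x)(C₁cos(4x) + C₂sin(4x))
Complex roots r = -3 ± 4i
Applying ICs: C₁ = 2, C₂ = 7/4
Particular solution: y = e^(-3x)(2cos(4x) + (7/4)sin(4x))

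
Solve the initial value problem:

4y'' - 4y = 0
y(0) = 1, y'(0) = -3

General solution: y = C₁e^x + C₂e^(-x)
Applying ICs: C₁ = -1, C₂ = 2
Particular solution: y = -e^x + 2e^(-x)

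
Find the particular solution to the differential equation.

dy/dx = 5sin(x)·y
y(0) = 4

General solution: y = Ce^(-5cos(x))
Applying IC y(0) = 4:
Particular solution: y = 4e^(5(1-cos(x)))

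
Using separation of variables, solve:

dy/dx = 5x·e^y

Separating variables and integrating:
-e^(-y) = 5x²/2 + C

General solution: y = -ln(C - 5x²/2)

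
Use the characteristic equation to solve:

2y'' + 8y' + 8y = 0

Characteristic equation: 2r² + 8r + 8 = 0
Divide by 2: r² + 4r + 4 = 0
Factored: (r + 2)² = 0
Repeated root: r = -2
General solution: y = (C₁ + C₂x)e^(-2x)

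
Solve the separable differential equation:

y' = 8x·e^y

Separating variables and integrating:
-e^(-y) = 4x² + C

General solution: y = -ln(C - 4x²)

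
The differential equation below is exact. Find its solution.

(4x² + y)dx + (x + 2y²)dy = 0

Verify exactness: ∂M/∂y = ∂N/∂x ✓
Find F(x,y) such that ∂F/∂x = M, ∂F/∂y = N
Solution: 4x³/3 + xy + 2y³/3 = C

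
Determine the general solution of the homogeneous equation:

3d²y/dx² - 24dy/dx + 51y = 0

Characteristic equation: 3r² - 24r + 51 = 0
Divide by 3: r² - 8r + 17 = 0
Roots: r = 4 ± i (complex conjugates)
General solution: y = e^(4x)(C₁cos(x) + C₂sin(x))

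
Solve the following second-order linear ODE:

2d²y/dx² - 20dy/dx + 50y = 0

Characteristic equation: 2r² - 20r + 50 = 0
Divide by 2: r² - 10r + 25 = 0
Factored: (r - 5)² = 0
Repeated root: r = 5
General solution: y = (C₁ + C₂x)e^(5x)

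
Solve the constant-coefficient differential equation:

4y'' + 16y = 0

Characteristic equation: 4r² + 16 = 0
Divide by 4: r² + 4 = 0
Roots: r = ±2i (complex conjugates)
General solution: y = C₁cos(2x) + C₂sin(2x)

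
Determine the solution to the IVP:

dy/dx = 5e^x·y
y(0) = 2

General solution: y = Ce^(5e^x)
Applying IC y(0) = 2:
Particular solution: y = 2e^(5(e^x - 1))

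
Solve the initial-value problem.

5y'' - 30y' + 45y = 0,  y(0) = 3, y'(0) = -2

General solution: y = (C₁ + C₂x)e^(3x)
Repeated root r = 3
Applying ICs: C₁ = 3, C₂ = -11
Particular solution: y = (3 - 11x)e^(3x)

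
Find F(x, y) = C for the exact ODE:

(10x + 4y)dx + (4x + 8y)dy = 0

Verify exactness: ∂M/∂y = ∂N/∂x ✓
Find F(x,y) such that ∂F/∂x = M, ∂F/∂y = N
Solution: 5x² + 4xy + 4y² = C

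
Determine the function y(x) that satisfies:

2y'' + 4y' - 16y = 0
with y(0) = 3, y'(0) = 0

General solution: y = C₁e^(2x) + C₂e^(-4x)
Applying ICs: C₁ = 2, C₂ = 1
Particular solution: y = 2e^(2x) + e^(-4x)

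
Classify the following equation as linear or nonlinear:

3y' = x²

Linear (y and its derivatives appear to the first power only, no products of y terms)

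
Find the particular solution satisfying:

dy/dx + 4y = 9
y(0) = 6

General solution: y = 9/4 + Ce^(-4x)
Applying y(0) = 6: C = 6 - 9/4 = 15/4
Particular solution: y = 9/4 + (15/4)e^(-4x)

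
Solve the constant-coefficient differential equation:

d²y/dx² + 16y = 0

Characteristic equation: r² + 16 = 0
Roots: r = ±4i (complex conjugates)
General solution: y = C₁cos(4x) + C₂sin(4x)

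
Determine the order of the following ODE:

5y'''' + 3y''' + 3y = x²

The order is 4 (highest derivative is of order 4).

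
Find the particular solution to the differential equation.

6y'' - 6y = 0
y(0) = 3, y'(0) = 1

General solution: y = C₁e^x + C₂e^(-x)
Applying ICs: C₁ = 2, C₂ = 1
Particular solution: y = 2e^x + e^(-x)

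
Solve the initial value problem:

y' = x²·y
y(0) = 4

General solution: y = Ce^(x³/3)
Applying IC y(0) = 4:
Particular solution: y = 4e^(x³/3)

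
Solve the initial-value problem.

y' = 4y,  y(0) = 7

General solution: y = Ce^(4x)
Applying IC y(0) = 7:
Particular solution: y = 7e^(4x)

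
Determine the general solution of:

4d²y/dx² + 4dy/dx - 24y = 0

Characteristic equation: 4r² + 4r - 24 = 0
Divide by 4: r² + r - 6 = 0
Roots: r = 2, -3 (distinct real)
General solution: y = C₁e^(2x) + C₂e^(-3x)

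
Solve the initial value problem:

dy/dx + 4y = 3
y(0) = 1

General solution: y = 3/4 + Ce^(-4x)
Applying y(0) = 1: C = 1 - 3/4 = 1/4
Particular solution: y = 3/4 + (1/4)e^(-4x)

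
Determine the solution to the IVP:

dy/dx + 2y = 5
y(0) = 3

General solution: y = 5/2 + Ce^(-2x)
Applying y(0) = 3: C = 3 - 5/2 = 1/2
Particular solution: y = 5/2 + (1/2)e^(-2x)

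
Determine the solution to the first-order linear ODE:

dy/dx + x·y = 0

Using integrating factor method:

General solution: y = Ce^(-x^2/2)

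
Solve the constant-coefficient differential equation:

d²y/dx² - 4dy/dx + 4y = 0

Characteristic equation: r² - 4r + 4 = 0
Factored: (r - 2)² = 0
Repeated root: r = 2
General solution: y = (C₁ + C₂x)e^(2x)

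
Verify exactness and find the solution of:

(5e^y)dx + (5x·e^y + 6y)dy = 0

Verify exactness: ∂M/∂y = ∂N/∂x ✓
Find F(x,y) such that ∂F/∂x = M, ∂F/∂y = N
Solution: 5x·e^y + 3y² = C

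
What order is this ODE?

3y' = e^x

The order is 1 (highest derivative is of order 1).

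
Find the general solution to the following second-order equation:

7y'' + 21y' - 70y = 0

Characteristic equation: 7r² + 21r - 70 = 0
Divide by 7: r² + 3r - 10 = 0
Roots: r = 2, -5 (distinct real)
General solution: y = C₁e^(2x) + C₂e^(-5x)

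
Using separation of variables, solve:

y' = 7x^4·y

Separating variables and integrating:
ln|y| = 7x^5/5 + C

General solution: y = Ce^(7x^5/5)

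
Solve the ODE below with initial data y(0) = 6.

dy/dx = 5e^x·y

General solution: y = Ce^(5e^x)
Applying IC y(0) = 6:
Particular solution: y = 6e^(5(e^x - 1))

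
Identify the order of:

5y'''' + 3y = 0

The order is 4 (highest derivative is of order 4).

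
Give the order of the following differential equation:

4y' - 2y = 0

The order is 1 (highest derivative is of order 1).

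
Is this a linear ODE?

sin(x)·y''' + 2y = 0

Yes. Linear (y and its derivatives appear to the first power only, no products of y terms)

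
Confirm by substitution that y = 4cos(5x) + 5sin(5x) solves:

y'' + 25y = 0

Verification:
y'' = -100cos(5x) - 125sin(5x)
y'' + 25y = 0 ✓

Yes, it is a solution.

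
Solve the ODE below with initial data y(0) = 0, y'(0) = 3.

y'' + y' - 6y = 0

General solution: y = C₁e^(2x) + C₂e^(-3x)
Applying ICs: C₁ = 3/5, C₂ = -3/5
Particular solution: y = (3/5)e^(2x) - (3/5)e^(-3x)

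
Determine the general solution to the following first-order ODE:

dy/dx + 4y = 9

Using integrating factor method:

General solution: y = 9/4 + Ce^(-4x)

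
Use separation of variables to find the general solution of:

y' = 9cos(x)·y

Separating variables and integrating:
ln|y| = 9sin(x) + C

General solution: y = Ce^(9sin(x))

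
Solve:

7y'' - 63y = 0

Characteristic equation: 7r² - 63 = 0
Divide by 7: r² - 9 = 0
Roots: r = 3, -3 (distinct real)
General solution: y = C₁e^(3x) + C₂e^(-3x)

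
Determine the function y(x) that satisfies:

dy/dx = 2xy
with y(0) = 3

General solution: y = Ce^(x²)
Applying IC y(0) = 3:
Particular solution: y = 3e^(x²)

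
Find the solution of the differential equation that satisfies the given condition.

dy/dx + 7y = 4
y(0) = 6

General solution: y = 4/7 + Ce^(-7x)
Applying y(0) = 6: C = 6 - 4/7 = 38/7
Particular solution: y = 4/7 + (38/7)e^(-7x)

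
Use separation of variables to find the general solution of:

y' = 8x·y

Separating variables and integrating:
ln|y| = 4x^2 + C

General solution: y = Ce^(4x^2)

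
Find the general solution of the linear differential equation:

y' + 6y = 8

Using integrating factor method:

General solution: y = 4/3 + Ce^(-6x)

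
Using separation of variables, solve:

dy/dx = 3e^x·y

Separating variables and integrating:
ln|y| = 3e^x + C

General solution: y = Ce^(3e^x)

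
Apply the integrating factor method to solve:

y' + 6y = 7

Using integrating factor method:

General solution: y = 7/6 + Ce^(-6x)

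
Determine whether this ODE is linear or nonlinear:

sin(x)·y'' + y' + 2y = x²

Linear (y and its derivatives appear to the first power only, no products of y terms)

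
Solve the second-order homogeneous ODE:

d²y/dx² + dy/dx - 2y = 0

Characteristic equation: r² + r - 2 = 0
Roots: r = 1, -2 (distinct real)
General solution: y = C₁e^x + C₂e^(-2x)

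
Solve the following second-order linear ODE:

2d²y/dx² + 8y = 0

Characteristic equation: 2r² + 8 = 0
Divide by 2: r² + 4 = 0
Roots: r = ±2i (complex conjugates)
General solution: y = C₁cos(2x) + C₂sin(2x)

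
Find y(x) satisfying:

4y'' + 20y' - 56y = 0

Characteristic equation: 4r² + 20r - 56 = 0
Divide by 4: r² + 5r - 14 = 0
Roots: r = 2, -7 (distinct real)
General solution: y = C₁e^(2x) + C₂e^(-7x)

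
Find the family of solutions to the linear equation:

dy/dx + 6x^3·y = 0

Using integrating factor method:

General solution: y = Ce^(-3x^4/2)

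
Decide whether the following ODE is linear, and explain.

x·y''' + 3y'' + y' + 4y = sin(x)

Linear (y and its derivatives appear to the first power only, no products of y terms)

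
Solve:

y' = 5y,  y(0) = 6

General solution: y = Ce^(5x)
Applying IC y(0) = 6:
Particular solution: y = 6e^(5x)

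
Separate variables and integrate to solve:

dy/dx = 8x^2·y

Separating variables and integrating:
ln|y| = 8x^3/3 + C

General solution: y = Ce^(8x^3/3)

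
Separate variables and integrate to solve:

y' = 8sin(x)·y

Separating variables and integrating:
ln|y| = -8cos(x) + C

General solution: y = Ce^(-8cos(x))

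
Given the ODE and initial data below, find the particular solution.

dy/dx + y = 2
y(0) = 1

General solution: y = 2 + Ce^(-x)
Applying y(0) = 1: C = 1 - 2 = -1
Particular solution: y = 2 - e^(-x)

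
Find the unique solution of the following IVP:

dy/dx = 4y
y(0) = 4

General solution: y = Ce^(4x)
Applying IC y(0) = 4:
Particular solution: y = 4e^(4x)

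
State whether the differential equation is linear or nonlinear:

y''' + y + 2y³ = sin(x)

Nonlinear (y³ term)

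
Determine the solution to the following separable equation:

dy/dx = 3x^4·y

Separating variables and integrating:
ln|y| = 3x^5/5 + C

General solution: y = Ce^(3x^5/5)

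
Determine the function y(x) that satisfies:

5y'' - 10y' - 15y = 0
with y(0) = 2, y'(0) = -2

General solution: y = C₁e^(3x) + C₂e^(-x)
Applying ICs: C₁ = 0, C₂ = 2
Particular solution: y = 2e^(-x)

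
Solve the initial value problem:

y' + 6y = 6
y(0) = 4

General solution: y = 1 + Ce^(-6x)
Applying y(0) = 4: C = 4 - 1 = 3
Particular solution: y = 1 + 3e^(-6x)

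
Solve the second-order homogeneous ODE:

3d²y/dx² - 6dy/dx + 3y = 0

Characteristic equation: 3r² - 6r + 3 = 0
Divide by 3: r² - 2r + 1 = 0
Factored: (r - 1)² = 0
Repeated root: r = 1
General solution: y = (C₁ + C₂x)e^x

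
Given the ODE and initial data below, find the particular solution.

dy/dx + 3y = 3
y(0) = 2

General solution: y = 1 + Ce^(-3x)
Applying y(0) = 2: C = 2 - 1 = 1
Particular solution: y = 1 + e^(-3x)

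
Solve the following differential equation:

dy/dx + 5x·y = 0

Using integrating factor method:

General solution: y = Ce^(-5x^2/2)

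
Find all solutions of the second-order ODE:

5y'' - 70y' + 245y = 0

Characteristic equation: 5r² - 70r + 245 = 0
Divide by 5: r² - 14r + 49 = 0
Factored: (r - 7)² = 0
Repeated root: r = 7
General solution: y = (C₁ + C₂x)e^(7x)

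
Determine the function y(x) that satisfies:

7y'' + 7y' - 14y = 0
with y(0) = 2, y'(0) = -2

General solution: y = C₁e^x + C₂e^(-2x)
Applying ICs: C₁ = 2/3, C₂ = 4/3
Particular solution: y = (2/3)e^x + (4/3)e^(-2x)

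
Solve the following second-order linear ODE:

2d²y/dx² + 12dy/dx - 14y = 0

Characteristic equation: 2r² + 12r - 14 = 0
Divide by 2: r² + 6r - 7 = 0
Roots: r = 1, -7 (distinct real)
General solution: y = C₁e^x + C₂e^(-7x)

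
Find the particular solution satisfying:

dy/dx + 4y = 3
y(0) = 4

General solution: y = 3/4 + Ce^(-4x)
Applying y(0) = 4: C = 4 - 3/4 = 13/4
Particular solution: y = 3/4 + (13/4)e^(-4x)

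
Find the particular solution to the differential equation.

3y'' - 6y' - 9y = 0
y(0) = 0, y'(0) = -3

General solution: y = C₁e^(3x) + C₂e^(-x)
Applying ICs: C₁ = -3/4, C₂ = 3/4
Particular solution: y = -(3/4)e^(3x) + (3/4)e^(-x)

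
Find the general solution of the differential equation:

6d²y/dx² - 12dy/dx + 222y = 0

Characteristic equation: 6r² - 12r + 222 = 0
Divide by 6: r² - 2r + 37 = 0
Roots: r = 1 ± 6i (complex conjugates)
General solution: y = e^x(C₁cos(6x) + C₂sin(6x))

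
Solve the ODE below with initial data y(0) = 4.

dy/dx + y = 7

General solution: y = 7 + Ce^(-x)
Applying y(0) = 4: C = 4 - 7 = -3
Particular solution: y = 7 - 3e^(-x)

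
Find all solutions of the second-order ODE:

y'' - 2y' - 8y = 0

Characteristic equation: r² - 2r - 8 = 0
Roots: r = 4, -2 (distinct real)
General solution: y = C₁e^(4x) + C₂e^(-2x)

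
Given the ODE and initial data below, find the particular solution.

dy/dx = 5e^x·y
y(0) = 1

General solution: y = Ce^(5e^x)
Applying IC y(0) = 1:
Particular solution: y = e^(5(e^x - 1))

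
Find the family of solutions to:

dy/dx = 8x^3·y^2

Separating variables and integrating:
-1/y = 2x^4 + C

General solution: y^-1 = -2x^4 + C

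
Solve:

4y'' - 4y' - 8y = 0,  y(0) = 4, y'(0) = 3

General solution: y = C₁e^(2x) + C₂e^(-x)
Applying ICs: C₁ = 7/3, C₂ = 5/3
Particular solution: y = (7/3)e^(2x) + (5/3)e^(-x)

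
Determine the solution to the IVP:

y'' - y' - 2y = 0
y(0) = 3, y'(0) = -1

General solution: y = C₁e^(2x) + C₂e^(-x)
Applying ICs: C₁ = 2/3, C₂ = 7/3
Particular solution: y = (2/3)e^(2x) + (7/3)e^(-x)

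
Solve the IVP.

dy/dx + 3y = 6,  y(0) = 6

General solution: y = 2 + Ce^(-3x)
Applying y(0) = 6: C = 6 - 2 = 4
Particular solution: y = 2 + 4e^(-3x)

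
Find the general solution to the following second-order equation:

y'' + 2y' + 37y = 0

Characteristic equation: r² + 2r + 37 = 0
Roots: r = -1 ± 6i (complex conjugates)
General solution: y = e^(-x)(C₁cos(6x) + C₂sin(6x))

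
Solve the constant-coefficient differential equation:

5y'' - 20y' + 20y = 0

Characteristic equation: 5r² - 20r + 20 = 0
Divide by 5: r² - 4r + 4 = 0
Factored: (r - 2)² = 0
Repeated root: r = 2
General solution: y = (C₁ + C₂x)e^(2x)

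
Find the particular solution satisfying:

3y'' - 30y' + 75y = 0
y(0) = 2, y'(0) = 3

General solution: y = (C₁ + C₂x)e^(5x)
Repeated root r = 5
Applying ICs: C₁ = 2, C₂ = -7
Particular solution: y = (2 - 7x)e^(5x)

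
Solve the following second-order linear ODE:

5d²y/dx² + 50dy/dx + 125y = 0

Characteristic equation: 5r² + 50r + 125 = 0
Divide by 5: r² + 10r + 25 = 0
Factored: (r + 5)² = 0
Repeated root: r = -5
General solution: y = (C₁ + C₂x)e^(-5x)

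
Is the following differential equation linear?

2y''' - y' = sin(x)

Yes. Linear (y and its derivatives appear to the first power only, no products of y terms)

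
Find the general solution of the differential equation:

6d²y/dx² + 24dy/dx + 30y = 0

Characteristic equation: 6r² + 24r + 30 = 0
Divide by 6: r² + 4r + 5 = 0
Roots: r = -2 ± i (complex conjugates)
General solution: y = e^(-2x)(C₁cos(x) + C₂sin(x))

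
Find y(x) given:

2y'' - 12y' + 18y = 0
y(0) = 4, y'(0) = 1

General solution: y = (C₁ + C₂x)e^(3x)
Repeated root r = 3
Applying ICs: C₁ = 4, C₂ = -11
Particular solution: y = (4 - 11x)e^(3x)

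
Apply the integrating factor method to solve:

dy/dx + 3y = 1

Using integrating factor method:

General solution: y = 1/3 + Ce^(-3x)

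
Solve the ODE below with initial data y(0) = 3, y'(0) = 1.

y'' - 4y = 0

General solution: y = C₁e^(2x) + C₂e^(-2x)
Applying ICs: C₁ = 7/4, C₂ = 5/4
Particular solution: y = (7/4)e^(2x) + (5/4)e^(-2x)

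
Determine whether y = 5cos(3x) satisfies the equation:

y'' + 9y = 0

Verification:
y'' = -45cos(3x)
y'' + 9y = 0 ✓

Yes, it is a solution.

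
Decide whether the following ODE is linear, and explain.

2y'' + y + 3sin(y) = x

Nonlinear (sin(y) is nonlinear in y)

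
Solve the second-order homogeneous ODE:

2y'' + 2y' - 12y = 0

Characteristic equation: 2r² + 2r - 12 = 0
Divide by 2: r² + r - 6 = 0
Roots: r = 2, -3 (distinct real)
General solution: y = C₁e^(2x) + C₂e^(-3x)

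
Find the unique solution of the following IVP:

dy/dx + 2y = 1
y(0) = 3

General solution: y = 1/2 + Ce^(-2x)
Applying y(0) = 3: C = 3 - 1/2 = 5/2
Particular solution: y = 1/2 + (5/2)e^(-2x)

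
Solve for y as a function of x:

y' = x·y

Separating variables and integrating:
ln|y| = x^2/2 + C

General solution: y = Ce^(x^2/2)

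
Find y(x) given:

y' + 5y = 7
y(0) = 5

General solution: y = 7/5 + Ce^(-5x)
Applying y(0) = 5: C = 5 - 7/5 = 18/5
Particular solution: y = 7/5 + (18/5)e^(-5x)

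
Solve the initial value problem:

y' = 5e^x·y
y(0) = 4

General solution: y = Ce^(5e^x)
Applying IC y(0) = 4:
Particular solution: y = 4e^(5(e^x - 1))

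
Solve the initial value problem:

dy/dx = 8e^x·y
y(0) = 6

General solution: y = Ce^(8e^x)
Applying IC y(0) = 6:
Particular solution: y = 6e^(8(e^x - 1))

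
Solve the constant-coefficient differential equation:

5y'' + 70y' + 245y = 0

Characteristic equation: 5r² + 70r + 245 = 0
Divide by 5: r² + 14r + 49 = 0
Factored: (r + 7)² = 0
Repeated root: r = -7
General solution: y = (C₁ + C₂x)e^(-7x)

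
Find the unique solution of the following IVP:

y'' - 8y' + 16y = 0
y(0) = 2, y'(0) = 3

General solution: y = (C₁ + C₂x)e^(4x)
Repeated root r = 4
Applying ICs: C₁ = 2, C₂ = -5
Particular solution: y = (2 - 5x)e^(4x)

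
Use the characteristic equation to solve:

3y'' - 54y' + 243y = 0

Characteristic equation: 3r² - 54r + 243 = 0
Divide by 3: r² - 18r + 81 = 0
Factored: (r - 9)² = 0
Repeated root: r = 9
General solution: y = (C₁ + C₂x)e^(9x)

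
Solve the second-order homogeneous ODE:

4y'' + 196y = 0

Characteristic equation: 4r² + 196 = 0
Divide by 4: r² + 49 = 0
Roots: r = ±7i (complex conjugates)
General solution: y = C₁cos(7x) + C₂sin(7x)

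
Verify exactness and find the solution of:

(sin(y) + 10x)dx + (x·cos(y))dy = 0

Verify exactness: ∂M/∂y = ∂N/∂x ✓
Find F(x,y) such that ∂F/∂x = M, ∂F/∂y = N
Solution: x·sin(y) + 5x² = C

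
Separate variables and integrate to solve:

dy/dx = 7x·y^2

Separating variables and integrating:
-1/y = 7x^2/2 + C

General solution: y^-1 = (-7/2)x^2 + C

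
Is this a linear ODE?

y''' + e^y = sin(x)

No. Nonlinear (e^y is nonlinear in y)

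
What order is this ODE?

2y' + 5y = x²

The order is 1 (highest derivative is of order 1).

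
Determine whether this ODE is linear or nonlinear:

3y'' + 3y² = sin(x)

Nonlinear (y² term)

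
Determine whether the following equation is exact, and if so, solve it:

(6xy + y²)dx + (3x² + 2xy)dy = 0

Verify exactness: ∂M/∂y = ∂N/∂x ✓
Find F(x,y) such that ∂F/∂x = M, ∂F/∂y = N
Solution: 3x²y + xy² = C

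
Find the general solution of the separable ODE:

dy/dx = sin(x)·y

Separating variables and integrating:
ln|y| = -cos(x) + C

General solution: y = Ce^(-cos(x))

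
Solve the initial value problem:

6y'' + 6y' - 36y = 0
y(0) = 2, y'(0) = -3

General solution: y = C₁e^(2x) + C₂e^(-3x)
Applying ICs: C₁ = 3/5, C₂ = 7/5
Particular solution: y = (3/5)e^(2x) + (7/5)e^(-3x)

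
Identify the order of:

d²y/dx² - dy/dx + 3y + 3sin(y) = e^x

The order is 2 (highest derivative is of order 2).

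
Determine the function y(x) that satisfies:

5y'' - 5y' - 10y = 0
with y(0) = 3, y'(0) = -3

General solution: y = C₁e^(2x) + C₂e^(-x)
Applying ICs: C₁ = 0, C₂ = 3
Particular solution: y = 3e^(-x)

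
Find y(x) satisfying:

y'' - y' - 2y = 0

Characteristic equation: r² - r - 2 = 0
Roots: r = 2, -1 (distinct real)
General solution: y = C₁e^(2x) + C₂e^(-x)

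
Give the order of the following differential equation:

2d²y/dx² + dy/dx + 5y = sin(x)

The order is 2 (highest derivative is of order 2).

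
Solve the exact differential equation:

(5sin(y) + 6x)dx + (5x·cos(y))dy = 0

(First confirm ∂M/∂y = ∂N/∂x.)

Verify exactness: ∂M/∂y = ∂N/∂x ✓
Find F(x,y) such that ∂F/∂x = M, ∂F/∂y = N
Solution: 5x·sin(y) + 3x² = C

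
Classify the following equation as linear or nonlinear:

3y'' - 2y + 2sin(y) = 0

Nonlinear (sin(y) is nonlinear in y)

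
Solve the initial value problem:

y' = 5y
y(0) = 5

General solution: y = Ce^(5x)
Applying IC y(0) = 5:
Particular solution: y = 5e^(5x)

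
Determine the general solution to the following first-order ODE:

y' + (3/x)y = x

Using integrating factor method:

General solution: y = (1/5)x^2 + Cx^(-3)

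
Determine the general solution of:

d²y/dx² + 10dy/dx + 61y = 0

Characteristic equation: r² + 10r + 61 = 0
Roots: r = -5 ± 6i (complex conjugates)
General solution: y = e^(-5x)(C₁cos(6x) + C₂sin(6x))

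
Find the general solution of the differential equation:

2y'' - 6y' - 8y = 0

Characteristic equation: 2r² - 6r - 8 = 0
Divide by 2: r² - 3r - 4 = 0
Roots: r = 4, -1 (distinct real)
General solution: y = C₁e^(4x) + C₂e^(-x)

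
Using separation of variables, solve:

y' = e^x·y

Separating variables and integrating:
ln|y| = e^x + C

General solution: y = Ce^(e^x)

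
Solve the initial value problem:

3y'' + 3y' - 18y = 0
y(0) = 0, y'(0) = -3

General solution: y = C₁e^(2x) + C₂e^(-3x)
Applying ICs: C₁ = -3/5, C₂ = 3/5
Particular solution: y = -(3/5)e^(2x) + (3/5)e^(-3x)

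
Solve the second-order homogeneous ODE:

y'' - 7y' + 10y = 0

Characteristic equation: r² - 7r + 10 = 0
Roots: r = 2, 5 (distinct real)
General solution: y = C₁e^(2x) + C₂e^(5x)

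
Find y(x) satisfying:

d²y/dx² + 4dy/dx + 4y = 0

Characteristic equation: r² + 4r + 4 = 0
Factored: (r + 2)² = 0
Repeated root: r = -2
General solution: y = (C₁ + C₂x)e^(-2x)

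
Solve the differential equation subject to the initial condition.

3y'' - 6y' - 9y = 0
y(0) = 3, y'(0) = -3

General solution: y = C₁e^(3x) + C₂e^(-x)
Applying ICs: C₁ = 0, C₂ = 3
Particular solution: y = 3e^(-x)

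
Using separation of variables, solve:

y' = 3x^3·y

Separating variables and integrating:
ln|y| = 3x^4/4 + C

General solution: y = Ce^(3x^4/4)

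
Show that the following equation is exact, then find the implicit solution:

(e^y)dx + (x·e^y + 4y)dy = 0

Verify exactness: ∂M/∂y = ∂N/∂x ✓
Find F(x,y) such that ∂F/∂x = M, ∂F/∂y = N
Solution: x·e^y + 2y² = C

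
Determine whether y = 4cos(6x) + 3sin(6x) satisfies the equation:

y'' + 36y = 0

Verification:
y'' = -144cos(6x) - 108sin(6x)
y'' + 36y = 0 ✓

Yes, it is a solution.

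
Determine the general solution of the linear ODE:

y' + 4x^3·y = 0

Using integrating factor method:

General solution: y = Ce^(-x^4)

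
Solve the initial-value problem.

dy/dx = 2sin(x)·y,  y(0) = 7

General solution: y = Ce^(-2cos(x))
Applying IC y(0) = 7:
Particular solution: y = 7e^(2(1-cos(x)))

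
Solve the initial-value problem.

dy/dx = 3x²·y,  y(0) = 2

General solution: y = Ce^(x³)
Applying IC y(0) = 2:
Particular solution: y = 2e^(x³)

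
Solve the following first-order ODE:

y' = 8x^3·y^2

Separating variables and integrating:
-1/y = 2x^4 + C

General solution: y^-1 = -2x^4 + C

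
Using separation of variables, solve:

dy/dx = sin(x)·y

Separating variables and integrating:
ln|y| = -cos(x) + C

General solution: y = Ce^(-cos(x))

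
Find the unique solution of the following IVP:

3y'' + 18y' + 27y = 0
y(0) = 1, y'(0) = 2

General solution: y = (C₁ + C₂x)e^(-3x)
Repeated root r = -3
Applying ICs: C₁ = 1, C₂ = 5
Particular solution: y = (1 + 5x)e^(-3x)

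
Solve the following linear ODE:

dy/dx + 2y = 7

Using integrating factor method:

General solution: y = 7/2 + Ce^(-2x)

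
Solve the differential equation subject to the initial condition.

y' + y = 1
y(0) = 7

General solution: y = 1 + Ce^(-x)
Applying y(0) = 7: C = 7 - 1 = 6
Particular solution: y = 1 + 6e^(-x)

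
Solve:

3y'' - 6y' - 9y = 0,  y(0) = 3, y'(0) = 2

General solution: y = C₁e^(3x) + C₂e^(-x)
Applying ICs: C₁ = 5/4, C₂ = 7/4
Particular solution: y = (5/4)e^(3x) + (7/4)e^(-x)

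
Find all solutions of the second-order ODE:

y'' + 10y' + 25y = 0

Characteristic equation: r² + 10r + 25 = 0
Factored: (r + 5)² = 0
Repeated root: r = -5
General solution: y = (C₁ + C₂x)e^(-5x)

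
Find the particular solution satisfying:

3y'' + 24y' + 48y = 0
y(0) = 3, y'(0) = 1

General solution: y = (C₁ + C₂x)e^(-4x)
Repeated root r = -4
Applying ICs: C₁ = 3, C₂ = 13
Particular solution: y = (3 + 13x)e^(-4x)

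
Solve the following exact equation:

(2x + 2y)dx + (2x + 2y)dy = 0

Verify exactness: ∂M/∂y = ∂N/∂x ✓
Find F(x,y) such that ∂F/∂x = M, ∂F/∂y = N
Solution: x² + 2xy + y² = C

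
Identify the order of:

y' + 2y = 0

The order is 1 (highest derivative is of order 1).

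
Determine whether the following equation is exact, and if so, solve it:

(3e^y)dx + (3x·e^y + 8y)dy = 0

Verify exactness: ∂M/∂y = ∂N/∂x ✓
Find F(x,y) such that ∂F/∂x = M, ∂F/∂y = N
Solution: 3x·e^y + 4y² = C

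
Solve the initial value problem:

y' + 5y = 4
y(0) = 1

General solution: y = 4/5 + Ce^(-5x)
Applying y(0) = 1: C = 1 - 4/5 = 1/5
Particular solution: y = 4/5 + (1/5)e^(-5x)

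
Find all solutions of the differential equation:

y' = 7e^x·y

Separating variables and integrating:
ln|y| = 7e^x + C

General solution: y = Ce^(7e^x)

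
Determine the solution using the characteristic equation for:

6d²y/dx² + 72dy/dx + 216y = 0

Characteristic equation: 6r² + 72r + 216 = 0
Divide by 6: r² + 12r + 36 = 0
Factored: (r + 6)² = 0
Repeated root: r = -6
General solution: y = (C₁ + C₂x)e^(-6x)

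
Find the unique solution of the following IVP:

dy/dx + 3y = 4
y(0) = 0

General solution: y = 4/3 + Ce^(-3x)
Applying y(0) = 0: C = 0 - 4/3 = -4/3
Particular solution: y = 4/3 - (4/3)e^(-3x)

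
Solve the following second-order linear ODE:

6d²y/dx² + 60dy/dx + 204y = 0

Characteristic equation: 6r² + 60r + 204 = 0
Divide by 6: r² + 10r + 34 = 0
Roots: r = -5 ± 3i (complex conjugates)
General solution: y = e^(-5x)(C₁cos(3x) + C₂sin(3x))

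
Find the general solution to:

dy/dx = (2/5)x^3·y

Separating variables and integrating:
ln|y| = x^4/10 + C

General solution: y = Ce^(x^4/10)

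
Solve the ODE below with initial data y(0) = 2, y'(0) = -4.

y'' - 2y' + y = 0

General solution: y = (C₁ + C₂x)e^x
Repeated root r = 1
Applying ICs: C₁ = 2, C₂ = -6
Particular solution: y = (2 - 6x)e^x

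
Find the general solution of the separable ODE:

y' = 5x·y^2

Separating variables and integrating:
-1/y = 5x^2/2 + C

General solution: y^-1 = (-5/2)x^2 + C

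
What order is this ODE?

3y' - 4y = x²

The order is 1 (highest derivative is of order 1).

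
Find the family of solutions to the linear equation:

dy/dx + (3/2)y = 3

Using integrating factor method:

General solution: y = 2 + Ce^(-3x/2)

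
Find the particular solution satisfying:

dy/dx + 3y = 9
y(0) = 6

General solution: y = 3 + Ce^(-3x)
Applying y(0) = 6: C = 6 - 3 = 3
Particular solution: y = 3 + 3e^(-3x)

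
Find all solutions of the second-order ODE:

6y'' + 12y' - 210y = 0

Characteristic equation: 6r² + 12r - 210 = 0
Divide by 6: r² + 2r - 35 = 0
Roots: r = 5, -7 (distinct real)
General solution: y = C₁e^(5x) + C₂e^(-7x)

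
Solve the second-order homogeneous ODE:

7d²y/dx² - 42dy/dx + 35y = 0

Characteristic equation: 7r² - 42r + 35 = 0
Divide by 7: r² - 6r + 5 = 0
Roots: r = 5, 1 (distinct real)
General solution: y = C₁e^(5x) + C₂e^x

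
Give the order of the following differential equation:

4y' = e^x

The order is 1 (highest derivative is of order 1).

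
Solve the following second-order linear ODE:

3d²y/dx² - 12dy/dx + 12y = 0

Characteristic equation: 3r² - 12r + 12 = 0
Divide by 3: r² - 4r + 4 = 0
Factored: (r - 2)² = 0
Repeated root: r = 2
General solution: y = (C₁ + C₂x)e^(2x)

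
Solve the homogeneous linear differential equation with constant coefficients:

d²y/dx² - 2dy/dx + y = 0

Characteristic equation: r² - 2r + 1 = 0
Factored: (r - 1)² = 0
Repeated root: r = 1
General solution: y = (C₁ + C₂x)e^x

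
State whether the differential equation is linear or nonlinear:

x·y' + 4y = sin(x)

Linear (y and its derivatives appear to the first power only, no products of y terms)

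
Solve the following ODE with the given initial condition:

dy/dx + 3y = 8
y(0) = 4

General solution: y = 8/3 + Ce^(-3x)
Applying y(0) = 4: C = 4 - 8/3 = 4/3
Particular solution: y = 8/3 + (4/3)e^(-3x)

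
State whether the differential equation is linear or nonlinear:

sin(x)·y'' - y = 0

Linear (y and its derivatives appear to the first power only, no products of y terms)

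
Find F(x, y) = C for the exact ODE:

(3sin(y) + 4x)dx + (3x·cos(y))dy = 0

Verify exactness: ∂M/∂y = ∂N/∂x ✓
Find F(x,y) such that ∂F/∂x = M, ∂F/∂y = N
Solution: 3x·sin(y) + 2x² = C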